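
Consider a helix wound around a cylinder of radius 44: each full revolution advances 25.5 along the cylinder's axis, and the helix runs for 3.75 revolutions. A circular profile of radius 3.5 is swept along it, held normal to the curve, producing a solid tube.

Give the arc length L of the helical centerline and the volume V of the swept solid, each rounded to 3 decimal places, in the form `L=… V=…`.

2πR = 2π·44 = 276.460154
per-turn = √(276.460154² + 25.5²) = √(76430.2165 + 650.25) = √77080.4665 = 277.633691
L = 3.75 × 277.633691 = 1041.126342
V = π·3.5² × L = 38.484510 × 1041.126342 = 40067.237125

L=1041.126 V=40067.237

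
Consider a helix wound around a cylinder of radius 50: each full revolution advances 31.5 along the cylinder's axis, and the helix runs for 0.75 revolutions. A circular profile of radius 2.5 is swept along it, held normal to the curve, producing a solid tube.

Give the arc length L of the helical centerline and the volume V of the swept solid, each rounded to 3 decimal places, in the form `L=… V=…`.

2πR = 2π·50 = 314.159265
per-turn = √(314.159265² + 31.5²) = √(98696.0440 + 992.25) = √99688.2940 = 315.734531
L = 0.75 × 315.734531 = 236.800898
V = π·2.5² × L = 19.634954 × 236.800898 = 4649.574763

L=236.801 V=4649.575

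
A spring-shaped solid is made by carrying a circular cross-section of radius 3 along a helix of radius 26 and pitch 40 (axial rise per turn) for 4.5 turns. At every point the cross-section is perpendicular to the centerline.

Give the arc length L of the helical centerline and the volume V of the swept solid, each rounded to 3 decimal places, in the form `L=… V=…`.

L=756.849 V=21399.395

2πR = 2π·26 = 163.362818
per-turn = √(163.362818² + 40²) = √(26687.4103 + 1600) = √28287.4103 = 168.188615
L = 4.5 × 168.188615 = 756.848769
V = π·3² × L = 28.274334 × 756.848769 = 21399.394783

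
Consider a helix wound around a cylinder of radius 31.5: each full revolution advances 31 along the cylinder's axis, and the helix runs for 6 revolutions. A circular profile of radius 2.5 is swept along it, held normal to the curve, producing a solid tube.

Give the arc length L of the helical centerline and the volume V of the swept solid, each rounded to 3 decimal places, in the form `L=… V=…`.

L=1202.000 V=23601.219

2πR = 2π·31.5 = 197.920337
per-turn = √(197.920337² + 31²) = √(39172.4599 + 961) = √40133.4599 = 200.333372
L = 6 × 200.333372 = 1202.000231
V = π·2.5² × L = 19.634954 × 1202.000231 = 23601.219345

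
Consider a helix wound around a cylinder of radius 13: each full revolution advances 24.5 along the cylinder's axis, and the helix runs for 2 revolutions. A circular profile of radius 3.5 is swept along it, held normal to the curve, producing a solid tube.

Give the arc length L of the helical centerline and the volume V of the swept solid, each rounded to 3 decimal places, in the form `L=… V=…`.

2πR = 2π·13 = 81.681409
per-turn = √(81.681409² + 24.5²) = √(6671.8526 + 600.25) = √7272.1026 = 85.276624
L = 2 × 85.276624 = 170.553248
V = π·3.5² × L = 38.484510 × 170.553248 = 6563.658168

L=170.553 V=6563.658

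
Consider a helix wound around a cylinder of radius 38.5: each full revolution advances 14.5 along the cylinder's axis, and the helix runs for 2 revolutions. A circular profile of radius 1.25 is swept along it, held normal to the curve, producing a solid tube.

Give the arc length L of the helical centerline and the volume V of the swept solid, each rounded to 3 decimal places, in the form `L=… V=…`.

L=484.674 V=2379.136

2πR = 2π·38.5 = 241.902634
per-turn = √(241.902634² + 14.5²) = √(58516.8845 + 210.25) = √58727.1345 = 242.336820
L = 2 × 242.336820 = 484.673641
V = π·1.25² × L = 4.908739 × 484.673641 = 2379.136170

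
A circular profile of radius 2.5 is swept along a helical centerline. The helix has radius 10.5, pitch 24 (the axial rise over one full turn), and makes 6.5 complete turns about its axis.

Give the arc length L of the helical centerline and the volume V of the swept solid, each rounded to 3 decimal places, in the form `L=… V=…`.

2πR = 2π·10.5 = 65.973446
per-turn = √(65.973446² + 24²) = √(4352.4955 + 576) = √4928.4955 = 70.203245
L = 6.5 × 70.203245 = 456.321089
V = π·2.5² × L = 19.634954 × 456.321089 = 8959.843638

L=456.321 V=8959.844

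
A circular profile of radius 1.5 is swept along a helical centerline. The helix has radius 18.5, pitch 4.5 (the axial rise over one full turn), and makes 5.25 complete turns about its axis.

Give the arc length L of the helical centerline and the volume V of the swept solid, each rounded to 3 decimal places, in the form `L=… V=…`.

2πR = 2π·18.5 = 116.238928
per-turn = √(116.238928² + 4.5²) = √(13511.4884 + 20.25) = √13531.7384 = 116.326001
L = 5.25 × 116.326001 = 610.711503
V = π·1.5² × L = 7.068583 × 610.711503 = 4316.865238

L=610.712 V=4316.865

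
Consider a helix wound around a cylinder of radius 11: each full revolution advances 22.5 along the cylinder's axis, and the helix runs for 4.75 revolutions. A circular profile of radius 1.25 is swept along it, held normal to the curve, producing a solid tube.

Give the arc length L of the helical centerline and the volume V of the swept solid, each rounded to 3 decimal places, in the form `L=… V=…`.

2πR = 2π·11 = 69.115038
per-turn = √(69.115038² + 22.5²) = √(4776.8885 + 506.25) = √5283.1385 = 72.685202
L = 4.75 × 72.685202 = 345.254708
V = π·1.25² × L = 4.908739 × 345.254708 = 1694.765083

L=345.255 V=1694.765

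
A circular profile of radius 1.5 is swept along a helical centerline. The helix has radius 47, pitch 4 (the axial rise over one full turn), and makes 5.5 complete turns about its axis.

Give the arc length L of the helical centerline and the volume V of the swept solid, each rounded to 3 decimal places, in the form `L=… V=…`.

2πR = 2π·47 = 295.309709
per-turn = √(295.309709² + 4²) = √(87207.8245 + 16) = √87223.8245 = 295.336798
L = 5.5 × 295.336798 = 1624.352391
V = π·1.5² × L = 7.068583 × 1624.352391 = 11481.870463

L=1624.352 V=11481.870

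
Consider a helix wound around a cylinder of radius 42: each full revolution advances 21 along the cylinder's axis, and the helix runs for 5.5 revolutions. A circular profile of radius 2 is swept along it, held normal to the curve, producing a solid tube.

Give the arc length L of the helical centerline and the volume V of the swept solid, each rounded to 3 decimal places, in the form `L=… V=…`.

L=1456.004 V=18296.688

2πR = 2π·42 = 263.893783
per-turn = √(263.893783² + 21²) = √(69639.9287 + 441) = √70080.9287 = 264.728028
L = 5.5 × 264.728028 = 1456.004152
V = π·2² × L = 12.566371 × 1456.004152 = 18296.687795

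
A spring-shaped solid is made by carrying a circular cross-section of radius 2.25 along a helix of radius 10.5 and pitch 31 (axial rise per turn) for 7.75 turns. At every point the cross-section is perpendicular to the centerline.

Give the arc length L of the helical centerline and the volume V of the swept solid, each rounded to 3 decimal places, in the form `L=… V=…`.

L=564.926 V=8984.766

2πR = 2π·10.5 = 65.973446
per-turn = √(65.973446² + 31²) = √(4352.4955 + 961) = √5313.4955 = 72.893728
L = 7.75 × 72.893728 = 564.926390
V = π·2.25² × L = 15.904313 × 564.926390 = 8984.766018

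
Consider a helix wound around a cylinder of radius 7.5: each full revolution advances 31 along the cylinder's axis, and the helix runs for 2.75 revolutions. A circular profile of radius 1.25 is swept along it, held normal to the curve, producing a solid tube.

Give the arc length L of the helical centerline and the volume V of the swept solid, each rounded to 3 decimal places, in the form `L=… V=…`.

2πR = 2π·7.5 = 47.123890
per-turn = √(47.123890² + 31²) = √(2220.6610 + 961) = √3181.6610 = 56.406214
L = 2.75 × 56.406214 = 155.117089
V = π·1.25² × L = 4.908739 × 155.117089 = 761.429229

L=155.117 V=761.429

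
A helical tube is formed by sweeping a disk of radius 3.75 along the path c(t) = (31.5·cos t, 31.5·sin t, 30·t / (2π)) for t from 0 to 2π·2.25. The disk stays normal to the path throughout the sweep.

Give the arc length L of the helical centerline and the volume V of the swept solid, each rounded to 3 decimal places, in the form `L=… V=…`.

L=450.407 V=19898.389

2πR = 2π·31.5 = 197.920337
per-turn = √(197.920337² + 30²) = √(39172.4599 + 900) = √40072.4599 = 200.181068
L = 2.25 × 200.181068 = 450.407402
V = π·3.75² × L = 44.178647 × 450.407402 = 19898.389495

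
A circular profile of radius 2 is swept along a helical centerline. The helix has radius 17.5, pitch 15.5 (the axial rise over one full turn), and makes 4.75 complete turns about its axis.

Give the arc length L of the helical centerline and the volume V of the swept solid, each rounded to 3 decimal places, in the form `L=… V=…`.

L=527.454 V=6628.177

2πR = 2π·17.5 = 109.955743
per-turn = √(109.955743² + 15.5²) = √(12090.2654 + 240.25) = √12330.5154 = 111.042854
L = 4.75 × 111.042854 = 527.453556
V = π·2² × L = 12.566371 × 527.453556 = 6628.176864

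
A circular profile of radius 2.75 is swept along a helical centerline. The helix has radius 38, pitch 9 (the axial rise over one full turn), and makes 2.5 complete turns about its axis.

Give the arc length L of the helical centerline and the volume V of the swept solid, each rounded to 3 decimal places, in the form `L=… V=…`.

2πR = 2π·38 = 238.761042
per-turn = √(238.761042² + 9²) = √(57006.8350 + 81) = √57087.8350 = 238.930607
L = 2.5 × 238.930607 = 597.326518
V = π·2.75² × L = 23.758294 × 597.326518 = 14191.459289

L=597.327 V=14191.459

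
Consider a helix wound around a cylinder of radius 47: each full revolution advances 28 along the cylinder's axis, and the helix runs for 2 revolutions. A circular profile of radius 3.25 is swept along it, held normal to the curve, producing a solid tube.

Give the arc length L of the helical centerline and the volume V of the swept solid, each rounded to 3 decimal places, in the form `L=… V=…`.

2πR = 2π·47 = 295.309709
per-turn = √(295.309709² + 28²) = √(87207.8245 + 784) = √87991.8245 = 296.634159
L = 2 × 296.634159 = 593.268319
V = π·3.25² × L = 33.183072 × 593.268319 = 19686.465574

L=593.268 V=19686.466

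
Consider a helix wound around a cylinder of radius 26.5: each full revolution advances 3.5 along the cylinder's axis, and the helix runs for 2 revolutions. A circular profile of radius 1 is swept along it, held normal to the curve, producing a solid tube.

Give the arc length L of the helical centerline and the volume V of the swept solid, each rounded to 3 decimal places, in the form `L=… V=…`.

2πR = 2π·26.5 = 166.504411
per-turn = √(166.504411² + 3.5²) = √(27723.7188 + 12.25) = √27735.9688 = 166.541192
L = 2 × 166.541192 = 333.082385
V = π·1² × L = 3.141593 × 333.082385 = 1046.409173

L=333.082 V=1046.409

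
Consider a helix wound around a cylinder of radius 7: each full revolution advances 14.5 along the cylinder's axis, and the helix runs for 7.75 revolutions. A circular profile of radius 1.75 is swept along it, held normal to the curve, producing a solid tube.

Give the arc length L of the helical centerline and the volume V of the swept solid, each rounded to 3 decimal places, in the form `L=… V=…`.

L=358.909 V=3453.108

2πR = 2π·7 = 43.982297
per-turn = √(43.982297² + 14.5²) = √(1934.4425 + 210.25) = √2144.6925 = 46.310824
L = 7.75 × 46.310824 = 358.908890
V = π·1.75² × L = 9.621128 × 358.908890 = 3453.108188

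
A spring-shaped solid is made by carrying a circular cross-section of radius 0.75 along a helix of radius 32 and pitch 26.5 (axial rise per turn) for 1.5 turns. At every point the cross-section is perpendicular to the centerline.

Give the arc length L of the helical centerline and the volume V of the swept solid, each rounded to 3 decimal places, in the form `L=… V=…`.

L=304.201 V=537.568

2πR = 2π·32 = 201.061930
per-turn = √(201.061930² + 26.5²) = √(40425.8996 + 702.25) = √41128.1496 = 202.800763
L = 1.5 × 202.800763 = 304.201145
V = π·0.75² × L = 1.767146 × 304.201145 = 537.567796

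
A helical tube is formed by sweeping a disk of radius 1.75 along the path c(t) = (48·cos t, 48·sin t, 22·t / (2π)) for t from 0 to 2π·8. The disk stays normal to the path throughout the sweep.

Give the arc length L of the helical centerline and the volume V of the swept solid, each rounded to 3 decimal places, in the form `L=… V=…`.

2πR = 2π·48 = 301.592895
per-turn = √(301.592895² + 22²) = √(90958.2742 + 484) = √91442.2742 = 302.394236
L = 8 × 302.394236 = 2419.153891
V = π·1.75² × L = 9.621128 × 2419.153891 = 23274.988027

L=2419.154 V=23274.988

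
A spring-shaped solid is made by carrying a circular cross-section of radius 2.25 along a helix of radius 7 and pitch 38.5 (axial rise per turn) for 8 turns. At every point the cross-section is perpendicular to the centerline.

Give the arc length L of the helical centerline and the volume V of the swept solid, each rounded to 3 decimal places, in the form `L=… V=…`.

2πR = 2π·7 = 43.982297
per-turn = √(43.982297² + 38.5²) = √(1934.4425 + 1482.25) = √3416.6925 = 58.452480
L = 8 × 58.452480 = 467.619843
V = π·2.25² × L = 15.904313 × 467.619843 = 7437.172259

L=467.620 V=7437.172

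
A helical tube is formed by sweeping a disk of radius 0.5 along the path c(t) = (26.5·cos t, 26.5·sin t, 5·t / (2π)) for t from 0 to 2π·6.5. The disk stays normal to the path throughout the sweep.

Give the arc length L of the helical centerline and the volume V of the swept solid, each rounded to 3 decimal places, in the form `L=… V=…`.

L=1082.767 V=850.403

2πR = 2π·26.5 = 166.504411
per-turn = √(166.504411² + 5²) = √(27723.7188 + 25) = √27748.7188 = 166.579467
L = 6.5 × 166.579467 = 1082.766534
V = π·0.5² × L = 0.785398 × 1082.766534 = 850.402847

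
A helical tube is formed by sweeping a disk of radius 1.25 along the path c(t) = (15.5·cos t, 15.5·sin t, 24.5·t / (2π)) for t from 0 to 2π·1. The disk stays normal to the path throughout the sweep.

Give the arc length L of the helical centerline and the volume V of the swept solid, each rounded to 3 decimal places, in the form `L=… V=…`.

L=100.424 V=492.954

2πR = 2π·15.5 = 97.389372
per-turn = √(97.389372² + 24.5²) = √(9484.6898 + 600.25) = √10084.9398 = 100.423801
L = 1 × 100.423801 = 100.423801
V = π·1.25² × L = 4.908739 × 100.423801 = 492.954181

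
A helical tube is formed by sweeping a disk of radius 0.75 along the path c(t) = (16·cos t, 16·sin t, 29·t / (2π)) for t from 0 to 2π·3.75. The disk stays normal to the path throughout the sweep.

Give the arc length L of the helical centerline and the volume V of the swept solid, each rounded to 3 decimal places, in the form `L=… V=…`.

2πR = 2π·16 = 100.530965
per-turn = √(100.530965² + 29²) = √(10106.4749 + 841) = √10947.4749 = 104.630182
L = 3.75 × 104.630182 = 392.363181
V = π·0.75² × L = 1.767146 × 392.363181 = 693.362974

L=392.363 V=693.363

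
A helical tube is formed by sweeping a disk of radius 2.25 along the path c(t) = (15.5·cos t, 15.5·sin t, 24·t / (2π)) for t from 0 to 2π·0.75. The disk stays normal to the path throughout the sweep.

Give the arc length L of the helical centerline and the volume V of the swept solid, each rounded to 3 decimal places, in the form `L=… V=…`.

L=75.227 V=1196.438

2πR = 2π·15.5 = 97.389372
per-turn = √(97.389372² + 24²) = √(9484.6898 + 576) = √10060.6898 = 100.302990
L = 0.75 × 100.302990 = 75.227243
V = π·2.25² × L = 15.904313 × 75.227243 = 1196.437598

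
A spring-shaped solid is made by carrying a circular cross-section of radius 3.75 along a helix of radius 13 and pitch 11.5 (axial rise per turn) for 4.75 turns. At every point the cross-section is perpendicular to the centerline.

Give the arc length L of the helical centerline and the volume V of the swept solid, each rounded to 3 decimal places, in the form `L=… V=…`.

2πR = 2π·13 = 81.681409
per-turn = √(81.681409² + 11.5²) = √(6671.8526 + 132.25) = √6804.1026 = 82.486984
L = 4.75 × 82.486984 = 391.813175
V = π·3.75² × L = 44.178647 × 391.813175 = 17309.775841

L=391.813 V=17309.776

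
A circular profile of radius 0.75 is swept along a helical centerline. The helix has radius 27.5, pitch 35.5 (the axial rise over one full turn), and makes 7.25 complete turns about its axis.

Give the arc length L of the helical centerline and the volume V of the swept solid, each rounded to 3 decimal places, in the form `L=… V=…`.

L=1278.876 V=2259.961

2πR = 2π·27.5 = 172.787596
per-turn = √(172.787596² + 35.5²) = √(29855.5533 + 1260.25) = √31115.8033 = 176.396721
L = 7.25 × 176.396721 = 1278.876230
V = π·0.75² × L = 1.767146 × 1278.876230 = 2259.960845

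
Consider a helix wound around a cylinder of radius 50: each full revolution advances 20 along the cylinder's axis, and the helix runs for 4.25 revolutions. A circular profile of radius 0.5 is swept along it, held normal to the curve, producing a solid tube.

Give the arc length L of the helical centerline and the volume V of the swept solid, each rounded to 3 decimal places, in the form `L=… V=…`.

L=1337.880 V=1050.768

2πR = 2π·50 = 314.159265
per-turn = √(314.159265² + 20²) = √(98696.0440 + 400) = √99096.0440 = 314.795241
L = 4.25 × 314.795241 = 1337.879776
V = π·0.5² × L = 0.785398 × 1337.879776 = 1050.768319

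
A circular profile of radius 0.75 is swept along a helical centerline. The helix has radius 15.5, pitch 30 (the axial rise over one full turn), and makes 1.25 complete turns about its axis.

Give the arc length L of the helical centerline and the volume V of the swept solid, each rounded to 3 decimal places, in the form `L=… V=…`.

L=127.382 V=225.102

2πR = 2π·15.5 = 97.389372
per-turn = √(97.389372² + 30²) = √(9484.6898 + 900) = √10384.6898 = 101.905298
L = 1.25 × 101.905298 = 127.381623
V = π·0.75² × L = 1.767146 × 127.381623 = 225.101909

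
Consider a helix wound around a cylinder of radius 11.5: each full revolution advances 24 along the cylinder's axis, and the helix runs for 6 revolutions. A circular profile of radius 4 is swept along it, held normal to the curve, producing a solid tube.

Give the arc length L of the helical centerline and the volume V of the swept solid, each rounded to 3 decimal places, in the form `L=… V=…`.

2πR = 2π·11.5 = 72.256631
per-turn = √(72.256631² + 24²) = √(5221.0207 + 576) = √5797.0207 = 76.138169
L = 6 × 76.138169 = 456.829012
V = π·4² × L = 50.265482 × 456.829012 = 22962.730689

L=456.829 V=22962.731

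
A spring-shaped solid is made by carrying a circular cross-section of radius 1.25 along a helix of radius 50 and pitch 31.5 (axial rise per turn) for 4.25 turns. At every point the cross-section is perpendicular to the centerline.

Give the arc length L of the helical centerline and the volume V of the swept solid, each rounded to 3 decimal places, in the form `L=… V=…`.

L=1341.872 V=6586.898

2πR = 2π·50 = 314.159265
per-turn = √(314.159265² + 31.5²) = √(98696.0440 + 992.25) = √99688.2940 = 315.734531
L = 4.25 × 315.734531 = 1341.871756
V = π·1.25² × L = 4.908739 × 1341.871756 = 6586.897581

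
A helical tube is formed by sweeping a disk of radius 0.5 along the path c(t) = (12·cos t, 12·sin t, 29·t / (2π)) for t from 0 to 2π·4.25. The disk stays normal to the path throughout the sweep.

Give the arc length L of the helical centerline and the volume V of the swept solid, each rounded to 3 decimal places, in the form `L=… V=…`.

L=343.328 V=269.649

2πR = 2π·12 = 75.398224
per-turn = √(75.398224² + 29²) = √(5684.8921 + 841) = √6525.8921 = 80.782994
L = 4.25 × 80.782994 = 343.327725
V = π·0.5² × L = 0.785398 × 343.327725 = 269.648965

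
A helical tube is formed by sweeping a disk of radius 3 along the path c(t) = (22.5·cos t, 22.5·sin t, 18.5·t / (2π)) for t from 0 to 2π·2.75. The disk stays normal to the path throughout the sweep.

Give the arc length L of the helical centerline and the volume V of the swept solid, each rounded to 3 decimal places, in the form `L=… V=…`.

L=392.087 V=11085.991

2πR = 2π·22.5 = 141.371669
per-turn = √(141.371669² + 18.5²) = √(19985.9489 + 342.25) = √20328.1989 = 142.576993
L = 2.75 × 142.576993 = 392.086731
V = π·3² × L = 28.274334 × 392.086731 = 11085.991130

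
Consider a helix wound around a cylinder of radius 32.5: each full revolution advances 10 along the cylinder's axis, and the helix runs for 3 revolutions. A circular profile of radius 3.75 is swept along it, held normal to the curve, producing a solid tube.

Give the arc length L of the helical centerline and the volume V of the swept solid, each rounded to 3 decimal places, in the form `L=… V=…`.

L=613.345 V=27096.738

2πR = 2π·32.5 = 204.203522
per-turn = √(204.203522² + 10²) = √(41699.0786 + 100) = √41799.0786 = 204.448230
L = 3 × 204.448230 = 613.344689
V = π·3.75² × L = 44.178647 × 613.344689 = 27096.738309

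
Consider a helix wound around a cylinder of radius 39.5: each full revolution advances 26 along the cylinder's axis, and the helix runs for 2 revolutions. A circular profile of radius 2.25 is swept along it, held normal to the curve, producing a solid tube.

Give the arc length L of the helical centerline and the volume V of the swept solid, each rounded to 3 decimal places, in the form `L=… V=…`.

L=499.088 V=7937.651

2πR = 2π·39.5 = 248.185820
per-turn = √(248.185820² + 26²) = √(61596.2011 + 676) = √62272.2011 = 249.543986
L = 2 × 249.543986 = 499.087972
V = π·2.25² × L = 15.904313 × 499.087972 = 7937.651233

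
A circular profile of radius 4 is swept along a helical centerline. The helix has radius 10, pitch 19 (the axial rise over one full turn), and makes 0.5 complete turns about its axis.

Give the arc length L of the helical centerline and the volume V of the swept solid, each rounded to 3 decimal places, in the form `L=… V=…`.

L=32.821 V=1649.758

2πR = 2π·10 = 62.831853
per-turn = √(62.831853² + 19²) = √(3947.8418 + 361) = √4308.8418 = 65.641768
L = 0.5 × 65.641768 = 32.820884
V = π·4² × L = 50.265482 × 32.820884 = 1649.757579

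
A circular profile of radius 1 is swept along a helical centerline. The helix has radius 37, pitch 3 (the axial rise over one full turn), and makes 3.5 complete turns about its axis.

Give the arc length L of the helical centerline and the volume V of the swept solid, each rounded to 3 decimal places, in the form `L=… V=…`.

2πR = 2π·37 = 232.477856
per-turn = √(232.477856² + 3²) = √(54045.9537 + 9) = √54054.9537 = 232.497212
L = 3.5 × 232.497212 = 813.740243
V = π·1² × L = 3.141593 × 813.740243 = 2556.440369

L=813.740 V=2556.440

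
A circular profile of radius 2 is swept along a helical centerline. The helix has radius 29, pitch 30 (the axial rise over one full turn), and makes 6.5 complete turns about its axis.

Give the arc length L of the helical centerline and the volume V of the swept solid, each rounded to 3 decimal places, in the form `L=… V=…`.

2πR = 2π·29 = 182.212374
per-turn = √(182.212374² + 30²) = √(33201.3492 + 900) = √34101.3492 = 184.665506
L = 6.5 × 184.665506 = 1200.325791
V = π·2² × L = 12.566371 × 1200.325791 = 15083.738744

L=1200.326 V=15083.739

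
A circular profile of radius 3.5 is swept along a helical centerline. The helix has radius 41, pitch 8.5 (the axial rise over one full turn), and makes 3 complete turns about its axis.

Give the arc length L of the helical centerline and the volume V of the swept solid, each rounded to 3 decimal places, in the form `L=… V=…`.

L=773.252 V=29758.239

2πR = 2π·41 = 257.610598
per-turn = √(257.610598² + 8.5²) = √(66363.2200 + 72.25) = √66435.4700 = 257.750790
L = 3 × 257.750790 = 773.252371
V = π·3.5² × L = 38.484510 × 773.252371 = 29758.238626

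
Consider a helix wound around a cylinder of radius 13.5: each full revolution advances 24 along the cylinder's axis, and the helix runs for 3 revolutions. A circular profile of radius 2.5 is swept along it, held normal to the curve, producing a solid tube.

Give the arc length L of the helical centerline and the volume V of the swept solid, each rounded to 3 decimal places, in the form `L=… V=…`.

L=264.459 V=5192.637

2πR = 2π·13.5 = 84.823002
per-turn = √(84.823002² + 24²) = √(7194.9416 + 576) = √7770.9416 = 88.152944
L = 3 × 88.152944 = 264.458833
V = π·2.5² × L = 19.634954 × 264.458833 = 5192.637048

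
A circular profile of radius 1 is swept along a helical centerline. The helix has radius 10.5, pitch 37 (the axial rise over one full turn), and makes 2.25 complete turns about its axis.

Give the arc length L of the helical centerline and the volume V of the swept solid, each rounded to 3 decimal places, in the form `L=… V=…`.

L=170.191 V=534.672

2πR = 2π·10.5 = 65.973446
per-turn = √(65.973446² + 37²) = √(4352.4955 + 1369) = √5721.4955 = 75.640568
L = 2.25 × 75.640568 = 170.191278
V = π·1² × L = 3.141593 × 170.191278 = 534.671669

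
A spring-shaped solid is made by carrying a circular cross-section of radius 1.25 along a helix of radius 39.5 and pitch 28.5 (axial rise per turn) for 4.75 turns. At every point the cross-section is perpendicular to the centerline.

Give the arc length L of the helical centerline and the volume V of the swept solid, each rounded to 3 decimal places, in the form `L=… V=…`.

L=1186.630 V=5824.856

2πR = 2π·39.5 = 248.185820
per-turn = √(248.185820² + 28.5²) = √(61596.2011 + 812.25) = √62408.4511 = 249.816835
L = 4.75 × 249.816835 = 1186.629966
V = π·1.25² × L = 4.908739 × 1186.629966 = 5824.856227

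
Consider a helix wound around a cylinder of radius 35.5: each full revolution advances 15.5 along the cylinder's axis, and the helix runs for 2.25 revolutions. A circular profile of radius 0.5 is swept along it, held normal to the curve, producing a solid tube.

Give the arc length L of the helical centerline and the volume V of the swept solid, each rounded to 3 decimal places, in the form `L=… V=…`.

L=503.080 V=395.118

2πR = 2π·35.5 = 223.053078
per-turn = √(223.053078² + 15.5²) = √(49752.6758 + 240.25) = √49992.9258 = 223.590979
L = 2.25 × 223.590979 = 503.079702
V = π·0.5² × L = 0.785398 × 503.079702 = 395.117874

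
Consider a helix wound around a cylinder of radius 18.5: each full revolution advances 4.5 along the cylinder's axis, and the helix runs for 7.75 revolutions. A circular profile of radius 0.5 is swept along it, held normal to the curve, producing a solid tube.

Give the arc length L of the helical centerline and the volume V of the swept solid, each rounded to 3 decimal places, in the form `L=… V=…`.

2πR = 2π·18.5 = 116.238928
per-turn = √(116.238928² + 4.5²) = √(13511.4884 + 20.25) = √13531.7384 = 116.326001
L = 7.75 × 116.326001 = 901.526505
V = π·0.5² × L = 0.785398 × 901.526505 = 708.057261

L=901.527 V=708.057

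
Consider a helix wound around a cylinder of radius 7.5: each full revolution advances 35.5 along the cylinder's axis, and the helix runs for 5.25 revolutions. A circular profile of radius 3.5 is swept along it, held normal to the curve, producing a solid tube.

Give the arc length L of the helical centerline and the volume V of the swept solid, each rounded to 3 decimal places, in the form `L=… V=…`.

L=309.746 V=11920.425

2πR = 2π·7.5 = 47.123890
per-turn = √(47.123890² + 35.5²) = √(2220.6610 + 1260.25) = √3480.9110 = 58.999246
L = 5.25 × 58.999246 = 309.746040
V = π·3.5² × L = 38.484510 × 309.746040 = 11920.424568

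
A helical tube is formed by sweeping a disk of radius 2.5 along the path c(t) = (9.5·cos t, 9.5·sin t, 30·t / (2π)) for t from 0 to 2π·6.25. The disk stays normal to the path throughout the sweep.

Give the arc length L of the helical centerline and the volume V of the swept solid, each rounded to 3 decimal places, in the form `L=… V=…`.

2πR = 2π·9.5 = 59.690260
per-turn = √(59.690260² + 30²) = √(3562.9272 + 900) = √4462.9272 = 66.805143
L = 6.25 × 66.805143 = 417.532146
V = π·2.5² × L = 19.634954 × 417.532146 = 8198.224524

L=417.532 V=8198.225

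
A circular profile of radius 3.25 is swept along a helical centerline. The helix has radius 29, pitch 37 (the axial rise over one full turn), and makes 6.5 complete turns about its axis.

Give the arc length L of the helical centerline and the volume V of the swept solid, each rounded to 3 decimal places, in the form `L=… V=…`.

2πR = 2π·29 = 182.212374
per-turn = √(182.212374² + 37²) = √(33201.3492 + 1369) = √34570.3492 = 185.931033
L = 6.5 × 185.931033 = 1208.551718
V = π·3.25² × L = 33.183072 × 1208.551718 = 40103.459146

L=1208.552 V=40103.459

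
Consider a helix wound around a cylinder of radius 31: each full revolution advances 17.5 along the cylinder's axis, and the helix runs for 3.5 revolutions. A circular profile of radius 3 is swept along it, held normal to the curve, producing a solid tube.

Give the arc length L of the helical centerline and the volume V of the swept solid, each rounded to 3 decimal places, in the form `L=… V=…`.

2πR = 2π·31 = 194.778745
per-turn = √(194.778745² + 17.5²) = √(37938.7593 + 306.25) = √38245.0093 = 195.563313
L = 3.5 × 195.563313 = 684.471595
V = π·3² × L = 28.274334 × 684.471595 = 19352.978405

L=684.472 V=19352.978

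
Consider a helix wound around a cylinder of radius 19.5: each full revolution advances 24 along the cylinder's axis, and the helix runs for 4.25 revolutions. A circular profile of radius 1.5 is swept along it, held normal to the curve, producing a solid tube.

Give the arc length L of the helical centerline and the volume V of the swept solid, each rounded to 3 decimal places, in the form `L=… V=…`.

2πR = 2π·19.5 = 122.522113
per-turn = √(122.522113² + 24²) = √(15011.6683 + 576) = √15587.6683 = 124.850584
L = 4.25 × 124.850584 = 530.614981
V = π·1.5² × L = 7.068583 × 530.614981 = 3750.696287

L=530.615 V=3750.696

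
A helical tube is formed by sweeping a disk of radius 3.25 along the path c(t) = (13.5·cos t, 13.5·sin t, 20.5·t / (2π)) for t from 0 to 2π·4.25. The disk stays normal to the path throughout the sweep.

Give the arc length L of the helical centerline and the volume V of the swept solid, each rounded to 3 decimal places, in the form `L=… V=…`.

L=370.877 V=12306.823

2πR = 2π·13.5 = 84.823002
per-turn = √(84.823002² + 20.5²) = √(7194.9416 + 420.25) = √7615.1916 = 87.265065
L = 4.25 × 87.265065 = 370.876527
V = π·3.25² × L = 33.183072 × 370.876527 = 12306.822655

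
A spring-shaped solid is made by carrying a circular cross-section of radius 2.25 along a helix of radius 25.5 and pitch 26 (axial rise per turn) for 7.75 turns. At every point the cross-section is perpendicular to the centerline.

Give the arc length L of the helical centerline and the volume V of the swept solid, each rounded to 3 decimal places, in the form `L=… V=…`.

L=1257.958 V=20006.950

2πR = 2π·25.5 = 160.221225
per-turn = √(160.221225² + 26²) = √(25670.8410 + 676) = √26346.8410 = 162.317100
L = 7.75 × 162.317100 = 1257.957527
V = π·2.25² × L = 15.904313 × 1257.957527 = 20006.950014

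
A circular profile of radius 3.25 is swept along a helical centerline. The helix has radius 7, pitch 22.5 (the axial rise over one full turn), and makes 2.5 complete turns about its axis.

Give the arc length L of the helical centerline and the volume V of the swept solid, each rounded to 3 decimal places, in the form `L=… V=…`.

L=123.508 V=4098.389

2πR = 2π·7 = 43.982297
per-turn = √(43.982297² + 22.5²) = √(1934.4425 + 506.25) = √2440.6925 = 49.403365
L = 2.5 × 49.403365 = 123.508412
V = π·3.25² × L = 33.183072 × 123.508412 = 4098.388585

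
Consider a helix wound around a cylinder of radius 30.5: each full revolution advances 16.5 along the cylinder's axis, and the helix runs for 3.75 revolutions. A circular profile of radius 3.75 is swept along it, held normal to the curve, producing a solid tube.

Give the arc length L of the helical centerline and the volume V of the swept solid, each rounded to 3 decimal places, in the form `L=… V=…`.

2πR = 2π·30.5 = 191.637152
per-turn = √(191.637152² + 16.5²) = √(36724.7980 + 272.25) = √36997.0480 = 192.346167
L = 3.75 × 192.346167 = 721.298126
V = π·3.75² × L = 44.178647 × 721.298126 = 31865.975086

L=721.298 V=31865.975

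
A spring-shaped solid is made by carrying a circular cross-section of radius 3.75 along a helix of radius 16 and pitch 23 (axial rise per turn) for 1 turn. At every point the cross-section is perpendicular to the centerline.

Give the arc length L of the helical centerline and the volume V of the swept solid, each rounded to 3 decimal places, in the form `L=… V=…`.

2πR = 2π·16 = 100.530965
per-turn = √(100.530965² + 23²) = √(10106.4749 + 529) = √10635.4749 = 103.128439
L = 1 × 103.128439 = 103.128439
V = π·3.75² × L = 44.178647 × 103.128439 = 4556.074865

L=103.128 V=4556.075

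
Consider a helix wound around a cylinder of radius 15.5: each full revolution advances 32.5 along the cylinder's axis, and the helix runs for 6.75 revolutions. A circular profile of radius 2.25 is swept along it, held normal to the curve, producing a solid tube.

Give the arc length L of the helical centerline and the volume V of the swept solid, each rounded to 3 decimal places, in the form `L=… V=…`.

2πR = 2π·15.5 = 97.389372
per-turn = √(97.389372² + 32.5²) = √(9484.6898 + 1056.25) = √10540.9398 = 102.669079
L = 6.75 × 102.669079 = 693.016285
V = π·2.25² × L = 15.904313 × 693.016285 = 11021.947775

L=693.016 V=11021.948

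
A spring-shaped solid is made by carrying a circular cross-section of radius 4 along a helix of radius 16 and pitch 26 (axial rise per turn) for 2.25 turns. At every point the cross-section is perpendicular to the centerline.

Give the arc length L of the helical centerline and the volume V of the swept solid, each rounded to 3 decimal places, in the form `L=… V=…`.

2πR = 2π·16 = 100.530965
per-turn = √(100.530965² + 26²) = √(10106.4749 + 676) = √10782.4749 = 103.838697
L = 2.25 × 103.838697 = 233.637067
V = π·4² × L = 50.265482 × 233.637067 = 11743.879908

L=233.637 V=11743.880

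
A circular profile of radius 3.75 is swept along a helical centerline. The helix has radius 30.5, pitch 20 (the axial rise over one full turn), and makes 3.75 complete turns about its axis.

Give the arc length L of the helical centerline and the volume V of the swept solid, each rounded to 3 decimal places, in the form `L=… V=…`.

L=722.542 V=31920.944

2πR = 2π·30.5 = 191.637152
per-turn = √(191.637152² + 20²) = √(36724.7980 + 400) = √37124.7980 = 192.677964
L = 3.75 × 192.677964 = 722.542367
V = π·3.75² × L = 44.178647 × 722.542367 = 31920.943934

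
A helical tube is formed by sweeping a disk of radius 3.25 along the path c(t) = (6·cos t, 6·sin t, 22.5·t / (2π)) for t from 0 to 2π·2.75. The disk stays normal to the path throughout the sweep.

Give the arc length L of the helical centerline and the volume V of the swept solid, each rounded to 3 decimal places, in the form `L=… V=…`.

2πR = 2π·6 = 37.699112
per-turn = √(37.699112² + 22.5²) = √(1421.2230 + 506.25) = √1927.4730 = 43.902996
L = 2.75 × 43.902996 = 120.733238
V = π·3.25² × L = 33.183072 × 120.733238 = 4006.299786

L=120.733 V=4006.300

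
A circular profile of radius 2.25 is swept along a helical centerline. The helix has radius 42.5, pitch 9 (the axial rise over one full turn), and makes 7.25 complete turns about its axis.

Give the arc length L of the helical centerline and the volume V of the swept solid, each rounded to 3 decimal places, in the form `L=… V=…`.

2πR = 2π·42.5 = 267.035376
per-turn = √(267.035376² + 9²) = √(71307.8918 + 81) = √71388.8918 = 267.186998
L = 7.25 × 267.186998 = 1937.105734
V = π·2.25² × L = 15.904313 × 1937.105734 = 30808.335539

L=1937.106 V=30808.336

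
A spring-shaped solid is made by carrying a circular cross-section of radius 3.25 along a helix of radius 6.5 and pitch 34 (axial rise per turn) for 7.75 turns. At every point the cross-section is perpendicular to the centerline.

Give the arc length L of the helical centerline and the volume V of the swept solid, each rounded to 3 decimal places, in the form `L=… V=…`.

L=411.843 V=13666.201

2πR = 2π·6.5 = 40.840704
per-turn = √(40.840704² + 34²) = √(1667.9631 + 1156) = √2823.9631 = 53.140974
L = 7.75 × 53.140974 = 411.842550
V = π·3.25² × L = 33.183072 × 411.842550 = 13666.201169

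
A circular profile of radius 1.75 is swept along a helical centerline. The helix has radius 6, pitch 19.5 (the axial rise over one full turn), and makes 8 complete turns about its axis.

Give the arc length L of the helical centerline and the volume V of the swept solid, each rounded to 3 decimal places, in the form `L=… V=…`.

L=339.550 V=3266.855

2πR = 2π·6 = 37.699112
per-turn = √(37.699112² + 19.5²) = √(1421.2230 + 380.25) = √1801.4730 = 42.443763
L = 8 × 42.443763 = 339.550106
V = π·1.75² × L = 9.621128 × 339.550106 = 3266.854858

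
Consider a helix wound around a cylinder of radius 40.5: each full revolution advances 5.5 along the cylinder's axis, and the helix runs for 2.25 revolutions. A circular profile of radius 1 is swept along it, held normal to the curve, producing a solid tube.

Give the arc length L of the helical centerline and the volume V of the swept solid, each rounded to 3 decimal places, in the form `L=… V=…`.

2πR = 2π·40.5 = 254.469005
per-turn = √(254.469005² + 5.5²) = √(64754.4745 + 30.25) = √64784.7245 = 254.528435
L = 2.25 × 254.528435 = 572.688980
V = π·1² × L = 3.141593 × 572.688980 = 1799.155492

L=572.689 V=1799.155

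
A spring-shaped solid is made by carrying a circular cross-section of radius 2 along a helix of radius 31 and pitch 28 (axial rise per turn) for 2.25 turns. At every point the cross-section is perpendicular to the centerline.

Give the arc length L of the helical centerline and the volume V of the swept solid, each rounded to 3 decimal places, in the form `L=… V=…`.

L=442.757 V=5563.852

2πR = 2π·31 = 194.778745
per-turn = √(194.778745² + 28²) = √(37938.7593 + 784) = √38722.7593 = 196.780993
L = 2.25 × 196.780993 = 442.757235
V = π·2² × L = 12.566371 × 442.757235 = 5563.851506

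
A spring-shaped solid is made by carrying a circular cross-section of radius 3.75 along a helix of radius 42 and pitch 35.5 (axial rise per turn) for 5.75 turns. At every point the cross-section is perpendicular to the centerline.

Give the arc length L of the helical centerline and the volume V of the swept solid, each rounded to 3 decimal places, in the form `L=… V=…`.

2πR = 2π·42 = 263.893783
per-turn = √(263.893783² + 35.5²) = √(69639.9287 + 1260.25) = √70900.1787 = 266.270875
L = 5.75 × 266.270875 = 1531.057529
V = π·3.75² × L = 44.178647 × 1531.057529 = 67640.049632

L=1531.058 V=67640.050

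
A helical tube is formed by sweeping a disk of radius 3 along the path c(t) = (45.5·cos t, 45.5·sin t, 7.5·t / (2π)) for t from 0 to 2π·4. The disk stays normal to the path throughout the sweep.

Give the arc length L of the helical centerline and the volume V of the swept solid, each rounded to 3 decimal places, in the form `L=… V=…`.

2πR = 2π·45.5 = 285.884931
per-turn = √(285.884931² + 7.5²) = √(81730.1940 + 56.25) = √81786.4440 = 285.983293
L = 4 × 285.983293 = 1143.933173
V = π·3² × L = 28.274334 × 1143.933173 = 32343.948478

L=1143.933 V=32343.948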